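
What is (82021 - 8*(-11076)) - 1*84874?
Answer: 85755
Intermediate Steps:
(82021 - 8*(-11076)) - 1*84874 = (82021 + 88608) - 84874 = 170629 - 84874 = 85755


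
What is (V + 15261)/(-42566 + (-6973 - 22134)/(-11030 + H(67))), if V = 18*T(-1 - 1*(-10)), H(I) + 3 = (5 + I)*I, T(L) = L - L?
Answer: -31585183/88087729 ≈ -0.35856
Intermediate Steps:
T(L) = 0
H(I) = -3 + I*(5 + I) (H(I) = -3 + (5 + I)*I = -3 + I*(5 + I))
V = 0 (V = 18*0 = 0)
(V + 15261)/(-42566 + (-6973 - 22134)/(-11030 + H(67))) = (0 + 15261)/(-42566 + (-6973 - 22134)/(-11030 + (-3 + 67² + 5*67))) = 15261/(-42566 - 29107/(-11030 + (-3 + 4489 + 335))) = 15261/(-42566 - 29107/(-11030 + 4821)) = 15261/(-42566 - 29107/(-6209)) = 15261/(-42566 - 29107*(-1/6209)) = 15261/(-42566 + 29107/6209) = 15261/(-264263187/6209) = 15261*(-6209/264263187) = -31585183/88087729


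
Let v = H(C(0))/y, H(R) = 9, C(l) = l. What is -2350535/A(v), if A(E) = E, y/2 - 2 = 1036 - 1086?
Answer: 75217120/3 ≈ 2.5072e+7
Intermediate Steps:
y = -96 (y = 4 + 2*(1036 - 1086) = 4 + 2*(-50) = 4 - 100 = -96)
v = -3/32 (v = 9/(-96) = 9*(-1/96) = -3/32 ≈ -0.093750)
-2350535/A(v) = -2350535/(-3/32) = -2350535*(-32/3) = 75217120/3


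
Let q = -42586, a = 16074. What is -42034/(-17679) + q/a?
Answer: -12870563/47362041 ≈ -0.27175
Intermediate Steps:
-42034/(-17679) + q/a = -42034/(-17679) - 42586/16074 = -42034*(-1/17679) - 42586*1/16074 = 42034/17679 - 21293/8037 = -12870563/47362041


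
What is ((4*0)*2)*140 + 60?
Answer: 60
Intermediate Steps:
((4*0)*2)*140 + 60 = (0*2)*140 + 60 = 0*140 + 60 = 0 + 60 = 60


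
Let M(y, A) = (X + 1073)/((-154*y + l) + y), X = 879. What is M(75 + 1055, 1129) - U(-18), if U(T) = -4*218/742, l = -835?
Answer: 75019908/64451975 ≈ 1.1640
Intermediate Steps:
U(T) = -436/371 (U(T) = -872*1/742 = -436/371)
M(y, A) = 1952/(-835 - 153*y) (M(y, A) = (879 + 1073)/((-154*y - 835) + y) = 1952/((-835 - 154*y) + y) = 1952/(-835 - 153*y))
M(75 + 1055, 1129) - U(-18) = -1952/(835 + 153*(75 + 1055)) - 1*(-436/371) = -1952/(835 + 153*1130) + 436/371 = -1952/(835 + 172890) + 436/371 = -1952/173725 + 436/371 = 75019908/64451975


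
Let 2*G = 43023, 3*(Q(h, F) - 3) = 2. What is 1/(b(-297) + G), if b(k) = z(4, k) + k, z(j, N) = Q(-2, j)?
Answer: 6/127309 ≈ 4.7129e-5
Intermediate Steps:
Q(h, F) = 11/3 (Q(h, F) = 3 + (1/3)*2 = 3 + 2/3 = 11/3)
G = 43023/2 (G = (1/2)*43023 = 43023/2 ≈ 21512.)
z(j, N) = 11/3
b(k) = 11/3 + k
1/(b(-297) + G) = 1/((11/3 - 297) + 43023/2) = 1/(-880/3 + 43023/2) = 1/(127309/6) = 6/127309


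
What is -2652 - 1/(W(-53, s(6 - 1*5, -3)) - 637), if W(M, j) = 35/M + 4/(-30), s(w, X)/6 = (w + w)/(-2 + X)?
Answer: -1344685197/507046 ≈ -2652.0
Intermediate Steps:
s(w, X) = 12*w/(-2 + X) (s(w, X) = 6*((w + w)/(-2 + X)) = 6*((2*w)/(-2 + X)) = 6*(2*w/(-2 + X)) = 12*w/(-2 + X))
W(M, j) = -2/15 + 35/M (W(M, j) = 35/M + 4*(-1/30) = 35/M - 2/15 = -2/15 + 35/M)
-2652 - 1/(W(-53, s(6 - 1*5, -3)) - 637) = -2652 - 1/((-2/15 + 35/(-53)) - 637) = -2652 - 1/((-2/15 + 35*(-1/53)) - 637) = -2652 - 1/((-2/15 - 35/53) - 637) = -2652 - 1/(-631/795 - 637) = -2652 - 1/(-507046/795) = -2652 - 1*(-795/507046) = -2652 + 795/507046 = -1344685197/507046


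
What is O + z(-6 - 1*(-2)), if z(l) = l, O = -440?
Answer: -444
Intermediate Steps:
O + z(-6 - 1*(-2)) = -440 + (-6 - 1*(-2)) = -440 + (-6 + 2) = -440 - 4 = -444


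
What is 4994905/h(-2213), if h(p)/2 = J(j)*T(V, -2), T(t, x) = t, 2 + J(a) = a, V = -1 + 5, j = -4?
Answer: -4994905/48 ≈ -1.0406e+5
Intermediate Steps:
V = 4
J(a) = -2 + a
h(p) = -48 (h(p) = 2*((-2 - 4)*4) = 2*(-6*4) = 2*(-24) = -48)
4994905/h(-2213) = 4994905/(-48) = 4994905*(-1/48) = -4994905/48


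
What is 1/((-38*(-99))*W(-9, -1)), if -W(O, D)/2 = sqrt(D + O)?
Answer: I*sqrt(10)/75240 ≈ 4.2029e-5*I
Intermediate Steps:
W(O, D) = -2*sqrt(D + O)
1/((-38*(-99))*W(-9, -1)) = 1/((-38*(-99))*(-2*sqrt(-1 - 9))) = 1/(3762*(-2*I*sqrt(10))) = 1/(-7524*I*sqrt(10)) = I*sqrt(10)/75240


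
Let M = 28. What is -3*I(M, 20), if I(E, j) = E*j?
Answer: -1680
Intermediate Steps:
-3*I(M, 20) = -84*20 = -3*560 = -1680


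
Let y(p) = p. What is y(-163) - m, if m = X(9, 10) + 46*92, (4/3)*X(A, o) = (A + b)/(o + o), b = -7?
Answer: -175803/40 ≈ -4395.1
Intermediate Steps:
X(A, o) = 3*(-7 + A)/(8*o) (X(A, o) = 3*((A - 7)/(o + o))/4 = 3*((-7 + A)/((2*o)))/4 = 3*((-7 + A)*(1/(2*o)))/4 = 3*((-7 + A)/(2*o))/4 = 3*(-7 + A)/(8*o))
m = 169283/40 (m = (3/8)*(-7 + 9)/10 + 46*92 = (3/8)*(1/10)*2 + 4232 = 3/40 + 4232 = 169283/40 ≈ 4232.1)
y(-163) - m = -163 - 1*169283/40 = -163 - 169283/40 = -175803/40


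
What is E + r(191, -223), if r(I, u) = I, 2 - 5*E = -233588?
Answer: 46909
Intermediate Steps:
E = 46718 (E = ⅖ - ⅕*(-233588) = ⅖ + 233588/5 = 46718)
E + r(191, -223) = 46718 + 191 = 46909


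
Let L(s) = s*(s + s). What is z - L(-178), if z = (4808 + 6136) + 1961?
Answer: -50463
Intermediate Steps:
z = 12905 (z = 10944 + 1961 = 12905)
L(s) = 2*s**2 (L(s) = s*(2*s) = 2*s**2)
z - L(-178) = 12905 - 2*(-178)**2 = 12905 - 2*31684 = 12905 - 1*63368 = 12905 - 63368 = -50463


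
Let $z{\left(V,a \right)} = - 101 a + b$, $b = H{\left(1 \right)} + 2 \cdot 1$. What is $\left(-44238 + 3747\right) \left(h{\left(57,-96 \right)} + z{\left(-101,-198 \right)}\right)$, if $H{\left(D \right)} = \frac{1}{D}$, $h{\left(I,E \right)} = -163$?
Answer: $-803260458$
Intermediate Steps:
$b = 3$ ($b = 1^{-1} + 2 \cdot 1 = 1 + 2 = 3$)
$z{\left(V,a \right)} = 3 - 101 a$ ($z{\left(V,a \right)} = - 101 a + 3 = 3 - 101 a$)
$\left(-44238 + 3747\right) \left(h{\left(57,-96 \right)} + z{\left(-101,-198 \right)}\right) = \left(-44238 + 3747\right) \left(-163 + \left(3 - -19998\right)\right) = - 40491 \left(-163 + \left(3 + 19998\right)\right) = - 40491 \left(-163 + 20001\right) = \left(-40491\right) 19838 = -803260458$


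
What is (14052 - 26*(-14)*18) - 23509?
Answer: -2905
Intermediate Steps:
(14052 - 26*(-14)*18) - 23509 = (14052 + 364*18) - 23509 = (14052 + 6552) - 23509 = 20604 - 23509 = -2905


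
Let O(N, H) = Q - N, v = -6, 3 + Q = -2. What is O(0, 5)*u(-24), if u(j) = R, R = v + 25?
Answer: -95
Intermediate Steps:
Q = -5 (Q = -3 - 2 = -5)
O(N, H) = -5 - N
R = 19 (R = -6 + 25 = 19)
u(j) = 19
O(0, 5)*u(-24) = (-5 - 1*0)*19 = (-5 + 0)*19 = -5*19 = -95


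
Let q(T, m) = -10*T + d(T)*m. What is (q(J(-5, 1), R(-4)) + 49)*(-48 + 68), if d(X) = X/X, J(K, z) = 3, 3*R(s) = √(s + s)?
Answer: 380 + 40*I*√2/3 ≈ 380.0 + 18.856*I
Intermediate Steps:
R(s) = √2*√s/3 (R(s) = √(s + s)/3 = √(2*s)/3 = (√2*√s)/3 = √2*√s/3)
d(X) = 1
q(T, m) = m - 10*T (q(T, m) = -10*T + 1*m = -10*T + m = m - 10*T)
(q(J(-5, 1), R(-4)) + 49)*(-48 + 68) = ((√2*√(-4)/3 - 10*3) + 49)*(-48 + 68) = ((√2*(2*I)/3 - 30) + 49)*20 = ((2*I*√2/3 - 30) + 49)*20 = ((-30 + 2*I*√2/3) + 49)*20 = (19 + 2*I*√2/3)*20 = 380 + 40*I*√2/3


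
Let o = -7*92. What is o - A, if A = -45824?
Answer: 45180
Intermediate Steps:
o = -644
o - A = -644 - 1*(-45824) = -644 + 45824 = 45180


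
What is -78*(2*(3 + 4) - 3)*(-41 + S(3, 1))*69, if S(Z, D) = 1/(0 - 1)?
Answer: 2486484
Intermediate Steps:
S(Z, D) = -1 (S(Z, D) = 1/(-1) = -1)
-78*(2*(3 + 4) - 3)*(-41 + S(3, 1))*69 = -78*(2*(3 + 4) - 3)*(-41 - 1)*69 = -78*(2*7 - 3)*(-42)*69 = -78*(14 - 3)*(-42)*69 = -858*(-42)*69 = -78*(-462)*69 = 36036*69 = 2486484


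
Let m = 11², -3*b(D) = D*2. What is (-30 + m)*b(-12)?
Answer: 728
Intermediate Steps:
b(D) = -2*D/3 (b(D) = -D*2/3 = -2*D/3)
m = 121
(-30 + m)*b(-12) = (-30 + 121)*(-⅔*(-12)) = 91*8 = 728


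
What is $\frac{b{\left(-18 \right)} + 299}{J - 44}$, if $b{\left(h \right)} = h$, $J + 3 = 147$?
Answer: $\frac{281}{100} \approx 2.81$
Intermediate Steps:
$J = 144$ ($J = -3 + 147 = 144$)
$\frac{b{\left(-18 \right)} + 299}{J - 44} = \frac{-18 + 299}{144 - 44} = \frac{281}{100}$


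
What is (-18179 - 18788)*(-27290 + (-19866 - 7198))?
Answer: 2009304318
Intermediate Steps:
(-18179 - 18788)*(-27290 + (-19866 - 7198)) = -36967*(-27290 - 27064) = -36967*(-54354) = 2009304318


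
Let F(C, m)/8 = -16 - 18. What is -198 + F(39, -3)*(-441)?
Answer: 119754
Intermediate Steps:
F(C, m) = -272 (F(C, m) = 8*(-16 - 18) = 8*(-34) = -272)
-198 + F(39, -3)*(-441) = -198 - 272*(-441) = -198 + 119952 = 119754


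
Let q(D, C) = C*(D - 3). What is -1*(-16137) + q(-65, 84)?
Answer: 10425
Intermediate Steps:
q(D, C) = C*(-3 + D)
-1*(-16137) + q(-65, 84) = -1*(-16137) + 84*(-3 - 65) = 16137 + 84*(-68) = 16137 - 5712 = 10425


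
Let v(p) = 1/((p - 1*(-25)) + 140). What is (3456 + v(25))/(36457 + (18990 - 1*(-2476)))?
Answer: 656641/11005370 ≈ 0.059666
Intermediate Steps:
v(p) = 1/(165 + p) (v(p) = 1/((p + 25) + 140) = 1/((25 + p) + 140) = 1/(165 + p))
(3456 + v(25))/(36457 + (18990 - 1*(-2476))) = (3456 + 1/(165 + 25))/(36457 + (18990 - 1*(-2476))) = (3456 + 1/190)/(36457 + (18990 + 2476)) = (3456 + 1/190)/(36457 + 21466) = (656641/190)/57923 = (656641/190)*(1/57923) = 656641/11005370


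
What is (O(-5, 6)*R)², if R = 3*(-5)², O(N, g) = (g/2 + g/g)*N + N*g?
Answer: 14062500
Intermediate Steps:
O(N, g) = N*g + N*(1 + g/2) (O(N, g) = (g*(½) + 1)*N + N*g = (g/2 + 1)*N + N*g = (1 + g/2)*N + N*g = N*(1 + g/2) + N*g = N*g + N*(1 + g/2))
R = 75 (R = 3*25 = 75)
(O(-5, 6)*R)² = (((½)*(-5)*(2 + 3*6))*75)² = (((½)*(-5)*(2 + 18))*75)² = (((½)*(-5)*20)*75)² = (-50*75)² = (-3750)² = 14062500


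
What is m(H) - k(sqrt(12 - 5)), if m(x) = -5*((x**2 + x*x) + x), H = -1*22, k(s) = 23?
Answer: -4753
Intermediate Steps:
H = -22
m(x) = -10*x**2 - 5*x (m(x) = -5*((x**2 + x**2) + x) = -5*(2*x**2 + x) = -5*(x + 2*x**2) = -10*x**2 - 5*x)
m(H) - k(sqrt(12 - 5)) = -5*(-22)*(1 + 2*(-22)) - 1*23 = -5*(-22)*(1 - 44) - 23 = -5*(-22)*(-43) - 23 = -4730 - 23 = -4753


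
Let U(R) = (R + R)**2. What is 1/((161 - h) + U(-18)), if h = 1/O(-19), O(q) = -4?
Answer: 4/5829 ≈ 0.00068622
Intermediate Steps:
U(R) = 4*R**2 (U(R) = (2*R)**2 = 4*R**2)
h = -1/4 (h = 1/(-4) = -1/4 ≈ -0.25000)
1/((161 - h) + U(-18)) = 1/((161 - 1*(-1/4)) + 4*(-18)**2) = 1/((161 + 1/4) + 4*324) = 1/(645/4 + 1296) = 1/(5829/4) = 4/5829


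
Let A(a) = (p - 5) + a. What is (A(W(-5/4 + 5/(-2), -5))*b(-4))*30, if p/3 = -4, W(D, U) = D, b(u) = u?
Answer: 2490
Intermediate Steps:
p = -12 (p = 3*(-4) = -12)
A(a) = -17 + a (A(a) = (-12 - 5) + a = -17 + a)
(A(W(-5/4 + 5/(-2), -5))*b(-4))*30 = ((-17 + (-5/4 + 5/(-2)))*(-4))*30 = ((-17 + (-5*¼ + 5*(-½)))*(-4))*30 = ((-17 + (-5/4 - 5/2))*(-4))*30 = ((-17 - 15/4)*(-4))*30 = -83/4*(-4)*30 = 83*30 = 2490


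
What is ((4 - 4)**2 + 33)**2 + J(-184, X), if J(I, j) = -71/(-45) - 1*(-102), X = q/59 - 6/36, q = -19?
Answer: 53666/45 ≈ 1192.6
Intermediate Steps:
X = -173/354 (X = -19/59 - 6/36 = -19*1/59 - 6*1/36 = -19/59 - 1/6 = -173/354 ≈ -0.48870)
J(I, j) = 4661/45 (J(I, j) = -71*(-1/45) + 102 = 71/45 + 102 = 4661/45)
((4 - 4)**2 + 33)**2 + J(-184, X) = ((4 - 4)**2 + 33)**2 + 4661/45 = (0**2 + 33)**2 + 4661/45 = (0 + 33)**2 + 4661/45 = 33**2 + 4661/45 = 1089 + 4661/45 = 53666/45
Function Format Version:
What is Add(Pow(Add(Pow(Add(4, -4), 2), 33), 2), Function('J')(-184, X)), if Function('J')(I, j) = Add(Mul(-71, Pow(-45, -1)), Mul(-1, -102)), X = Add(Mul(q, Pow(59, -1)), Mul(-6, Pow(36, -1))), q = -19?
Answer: Rational(53666, 45) ≈ 1192.6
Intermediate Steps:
X = Rational(-173, 354) (X = Add(Mul(-19, Pow(59, -1)), Mul(-6, Pow(36, -1))) = Add(Mul(-19, Rational(1, 59)), Mul(-6, Rational(1, 36))) = Add(Rational(-19, 59), Rational(-1, 6)) = Rational(-173, 354) ≈ -0.48870)
Function('J')(I, j) = Rational(4661, 45) (Function('J')(I, j) = Add(Mul(-71, Rational(-1, 45)), 102) = Add(Rational(71, 45), 102) = Rational(4661, 45))
Add(Pow(Add(Pow(Add(4, -4), 2), 33), 2), Function('J')(-184, X)) = Add(Pow(Add(Pow(Add(4, -4), 2), 33), 2), Rational(4661, 45)) = Add(Pow(Add(Pow(0, 2), 33), 2), Rational(4661, 45)) = Add(Pow(Add(0, 33), 2), Rational(4661, 45)) = Add(Pow(33, 2), Rational(4661, 45)) = Add(1089, Rational(4661, 45)) = Rational(53666, 45)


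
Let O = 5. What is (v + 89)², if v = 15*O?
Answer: 26896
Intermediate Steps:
v = 75 (v = 15*5 = 75)
(v + 89)² = (75 + 89)² = 164² = 26896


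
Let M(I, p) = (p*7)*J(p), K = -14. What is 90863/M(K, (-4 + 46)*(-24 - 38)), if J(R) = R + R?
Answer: 90863/94931424 ≈ 0.00095714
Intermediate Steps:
J(R) = 2*R
M(I, p) = 14*p² (M(I, p) = (p*7)*(2*p) = (7*p)*(2*p) = 14*p²)
90863/M(K, (-4 + 46)*(-24 - 38)) = 90863/((14*((-4 + 46)*(-24 - 38))²)) = 90863/((14*(42*(-62))²)) = 90863/((14*(-2604)²)) = 90863/((14*6780816)) = 90863/94931424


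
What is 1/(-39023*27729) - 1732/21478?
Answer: -937071562961/11620336488813 ≈ -0.080641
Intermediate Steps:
1/(-39023*27729) - 1732/21478 = -1/39023*1/27729 - 1732*1/21478 = -1/1082068767 - 866/10739 = -937071562961/11620336488813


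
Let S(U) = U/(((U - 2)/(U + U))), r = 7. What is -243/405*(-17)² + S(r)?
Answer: -769/5 ≈ -153.80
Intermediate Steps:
S(U) = 2*U²/(-2 + U) (S(U) = U/(((-2 + U)/((2*U)))) = U/(((-2 + U)*(1/(2*U)))) = U/(((-2 + U)/(2*U))) = U*(2*U/(-2 + U)) = 2*U²/(-2 + U))
-243/405*(-17)² + S(r) = -243/405*(-17)² + 2*7²/(-2 + 7) = -243*1/405*289 + 2*49/5 = -⅗*289 + 2*49*(⅕) = -867/5 + 98/5 = -769/5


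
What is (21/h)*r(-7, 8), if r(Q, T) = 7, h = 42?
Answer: 7/2 ≈ 3.5000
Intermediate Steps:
(21/h)*r(-7, 8) = (21/42)*7 = (21*(1/42))*7 = (1/2)*7 = 7/2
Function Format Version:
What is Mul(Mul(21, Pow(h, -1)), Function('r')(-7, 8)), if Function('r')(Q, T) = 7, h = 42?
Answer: Rational(7, 2) ≈ 3.5000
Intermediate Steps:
Mul(Mul(21, Pow(h, -1)), Function('r')(-7, 8)) = Mul(Mul(21, Pow(42, -1)), 7) = Mul(Mul(21, Rational(1, 42)), 7) = Mul(Rational(1, 2), 7) = Rational(7, 2)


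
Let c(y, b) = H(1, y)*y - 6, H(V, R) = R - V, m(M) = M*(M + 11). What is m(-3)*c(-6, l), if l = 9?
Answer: -864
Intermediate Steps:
m(M) = M*(11 + M)
c(y, b) = -6 + y*(-1 + y) (c(y, b) = (y - 1*1)*y - 6 = (y - 1)*y - 6 = (-1 + y)*y - 6 = y*(-1 + y) - 6 = -6 + y*(-1 + y))
m(-3)*c(-6, l) = (-3*(11 - 3))*(-6 - 6*(-1 - 6)) = (-3*8)*(-6 - 6*(-7)) = -24*(-6 + 42) = -24*36 = -864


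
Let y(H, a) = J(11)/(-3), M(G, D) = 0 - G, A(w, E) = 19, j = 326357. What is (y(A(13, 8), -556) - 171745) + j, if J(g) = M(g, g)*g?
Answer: 463957/3 ≈ 1.5465e+5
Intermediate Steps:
M(G, D) = -G
J(g) = -g**2 (J(g) = (-g)*g = -g**2)
y(H, a) = 121/3 (y(H, a) = -1*11**2/(-3) = -1*121*(-1/3) = -121*(-1/3) = 121/3)
(y(A(13, 8), -556) - 171745) + j = (121/3 - 171745) + 326357 = -515114/3 + 326357 = 463957/3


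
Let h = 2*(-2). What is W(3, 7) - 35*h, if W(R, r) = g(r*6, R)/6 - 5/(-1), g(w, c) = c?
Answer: 291/2 ≈ 145.50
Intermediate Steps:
W(R, r) = 5 + R/6 (W(R, r) = R/6 - 5/(-1) = R*(1/6) - 5*(-1) = R/6 + 5 = 5 + R/6)
h = -4
W(3, 7) - 35*h = (5 + (1/6)*3) - 35*(-4) = (5 + 1/2) + 140 = 11/2 + 140 = 291/2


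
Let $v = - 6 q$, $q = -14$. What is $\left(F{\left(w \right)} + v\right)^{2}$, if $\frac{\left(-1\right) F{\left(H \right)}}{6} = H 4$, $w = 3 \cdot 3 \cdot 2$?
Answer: $121104$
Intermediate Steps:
$w = 18$ ($w = 9 \cdot 2 = 18$)
$v = 84$ ($v = \left(-6\right) \left(-14\right) = 84$)
$F{\left(H \right)} = - 24 H$ ($F{\left(H \right)} = - 6 H 4 = - 6 \cdot 4 H = - 24 H$)
$\left(F{\left(w \right)} + v\right)^{2} = \left(\left(-24\right) 18 + 84\right)^{2} = \left(-432 + 84\right)^{2} = \left(-348\right)^{2} = 121104$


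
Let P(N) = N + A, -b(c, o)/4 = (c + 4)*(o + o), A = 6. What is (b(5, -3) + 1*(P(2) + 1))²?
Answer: 50625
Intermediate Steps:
b(c, o) = -8*o*(4 + c) (b(c, o) = -4*(c + 4)*(o + o) = -4*(4 + c)*2*o = -8*o*(4 + c))
P(N) = 6 + N (P(N) = N + 6 = 6 + N)
(b(5, -3) + 1*(P(2) + 1))² = (-8*(-3)*(4 + 5) + 1*((6 + 2) + 1))² = (-8*(-3)*9 + 1*(8 + 1))² = (216 + 1*9)² = (216 + 9)² = 225² = 50625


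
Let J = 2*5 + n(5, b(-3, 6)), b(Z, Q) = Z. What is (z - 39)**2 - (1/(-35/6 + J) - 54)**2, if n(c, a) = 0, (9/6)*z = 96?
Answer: -1415711/625 ≈ -2265.1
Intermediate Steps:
z = 64 (z = (2/3)*96 = 64)
J = 10 (J = 2*5 + 0 = 10 + 0 = 10)
(z - 39)**2 - (1/(-35/6 + J) - 54)**2 = (64 - 39)**2 - (1/(-35/6 + 10) - 54)**2 = 25**2 - (1/(-35*1/6 + 10) - 54)**2 = 625 - (1/(-35/6 + 10) - 54)**2 = 625 - (1/(25/6) - 54)**2 = 625 - (6/25 - 54)**2 = 625 - (-1344/25)**2 = 625 - 1*1806336/625 = 625 - 1806336/625 = -1415711/625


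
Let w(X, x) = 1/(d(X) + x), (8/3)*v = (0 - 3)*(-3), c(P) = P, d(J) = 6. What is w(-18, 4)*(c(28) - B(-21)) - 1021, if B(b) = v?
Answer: -81483/80 ≈ -1018.5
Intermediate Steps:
v = 27/8 (v = 3*((0 - 3)*(-3))/8 = 3*(-3*(-3))/8 = (3/8)*9 = 27/8 ≈ 3.3750)
B(b) = 27/8
w(X, x) = 1/(6 + x)
w(-18, 4)*(c(28) - B(-21)) - 1021 = (28 - 1*27/8)/(6 + 4) - 1021 = (28 - 27/8)/10 - 1021 = (1/10)*(197/8) - 1021 = 197/80 - 1021 = -81483/80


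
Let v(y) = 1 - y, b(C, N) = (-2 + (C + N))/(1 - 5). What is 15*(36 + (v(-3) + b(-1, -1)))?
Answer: 615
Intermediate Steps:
b(C, N) = 1/2 - C/4 - N/4 (b(C, N) = (-2 + C + N)/(-4) = (-2 + C + N)*(-1/4) = 1/2 - C/4 - N/4)
15*(36 + (v(-3) + b(-1, -1))) = 15*(36 + ((1 - 1*(-3)) + (1/2 - 1/4*(-1) - 1/4*(-1)))) = 15*(36 + ((1 + 3) + (1/2 + 1/4 + 1/4))) = 15*(36 + (4 + 1)) = 15*(36 + 5) = 15*41 = 615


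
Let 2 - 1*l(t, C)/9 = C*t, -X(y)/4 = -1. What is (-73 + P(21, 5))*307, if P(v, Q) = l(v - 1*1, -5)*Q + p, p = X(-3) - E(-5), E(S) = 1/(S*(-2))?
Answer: 13879163/10 ≈ 1.3879e+6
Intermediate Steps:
E(S) = -1/(2*S) (E(S) = 1/(-2*S) = -1/(2*S))
X(y) = 4 (X(y) = -4*(-1) = 4)
l(t, C) = 18 - 9*C*t
p = 39/10 (p = 4 - (-1)/(2*(-5)) = 4 - (-1)*(-1)/(2*5) = 4 - 1*⅒ = 4 - ⅒ = 39/10 ≈ 3.9000)
P(v, Q) = 39/10 + Q*(-27 + 45*v) (P(v, Q) = (18 - 9*(-5)*(v - 1*1))*Q + 39/10 = (18 - 9*(-5)*(v - 1))*Q + 39/10 = (18 - 9*(-5)*(-1 + v))*Q + 39/10 = (18 + (-45 + 45*v))*Q + 39/10 = (-27 + 45*v)*Q + 39/10 = Q*(-27 + 45*v) + 39/10 = 39/10 + Q*(-27 + 45*v))
(-73 + P(21, 5))*307 = (-73 + (39/10 + 9*5*(-3 + 5*21)))*307 = (-73 + (39/10 + 9*5*(-3 + 105)))*307 = (-73 + (39/10 + 9*5*102))*307 = (-73 + (39/10 + 4590))*307 = (-73 + 45939/10)*307 = (45209/10)*307 = 13879163/10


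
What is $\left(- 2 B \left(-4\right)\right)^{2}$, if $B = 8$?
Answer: $4096$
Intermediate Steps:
$\left(- 2 B \left(-4\right)\right)^{2} = \left(\left(-2\right) 8 \left(-4\right)\right)^{2} = \left(\left(-16\right) \left(-4\right)\right)^{2} = 64^{2} = 4096$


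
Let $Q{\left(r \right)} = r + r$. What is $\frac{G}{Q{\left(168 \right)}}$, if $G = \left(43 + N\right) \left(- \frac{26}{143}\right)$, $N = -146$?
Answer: $\frac{103}{1848} \approx 0.055736$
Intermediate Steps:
$Q{\left(r \right)} = 2 r$
$G = \frac{206}{11}$ ($G = \left(43 - 146\right) \left(- \frac{26}{143}\right) = - 103 \left(\left(-26\right) \frac{1}{143}\right) = \left(-103\right) \left(- \frac{2}{11}\right) = \frac{206}{11} \approx 18.727$)
$\frac{G}{Q{\left(168 \right)}} = \frac{206}{11 \cdot 2 \cdot 168} = \frac{206}{11 \cdot 336} = \frac{206}{11} \cdot \frac{1}{336} = \frac{103}{1848}$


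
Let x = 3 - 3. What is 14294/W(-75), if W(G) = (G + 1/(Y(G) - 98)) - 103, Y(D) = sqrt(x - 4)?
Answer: -24447342668/304454761 + 28588*I/304454761 ≈ -80.299 + 9.3899e-5*I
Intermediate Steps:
x = 0
Y(D) = 2*I (Y(D) = sqrt(0 - 4) = sqrt(-4) = 2*I)
W(G) = -103 + G + (-98 - 2*I)/9608 (W(G) = (G + 1/(2*I - 98)) - 103 = (G + 1/(-98 + 2*I)) - 103 = (G + (-98 - 2*I)/9608) - 103 = -103 + G + (-98 - 2*I)/9608)
14294/W(-75) = 14294/(-494861/4804 - 75 - I/4804) = 14294/(-855161/4804 - I/4804) = 14294*(9608*(-855161/4804 + I/4804)/304454761) = 137336752*(-855161/4804 + I/4804)/304454761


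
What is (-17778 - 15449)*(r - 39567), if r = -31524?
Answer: 2362140657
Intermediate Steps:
(-17778 - 15449)*(r - 39567) = (-17778 - 15449)*(-31524 - 39567) = -33227*(-71091) = 2362140657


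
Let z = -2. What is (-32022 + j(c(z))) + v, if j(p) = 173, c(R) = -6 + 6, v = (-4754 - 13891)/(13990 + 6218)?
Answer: -214541079/6736 ≈ -31850.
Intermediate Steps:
v = -6215/6736 (v = -18645/20208 = -18645*1/20208 = -6215/6736 ≈ -0.92265)
c(R) = 0
(-32022 + j(c(z))) + v = (-32022 + 173) - 6215/6736 = -31849 - 6215/6736 = -214541079/6736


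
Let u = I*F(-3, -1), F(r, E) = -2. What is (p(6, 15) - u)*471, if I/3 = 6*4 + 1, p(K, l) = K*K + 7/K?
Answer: 176311/2 ≈ 88156.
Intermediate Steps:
p(K, l) = K² + 7/K
I = 75 (I = 3*(6*4 + 1) = 3*(24 + 1) = 3*25 = 75)
u = -150 (u = 75*(-2) = -150)
(p(6, 15) - u)*471 = ((7 + 6³)/6 - 1*(-150))*471 = ((7 + 216)/6 + 150)*471 = ((⅙)*223 + 150)*471 = (223/6 + 150)*471 = (1123/6)*471 = 176311/2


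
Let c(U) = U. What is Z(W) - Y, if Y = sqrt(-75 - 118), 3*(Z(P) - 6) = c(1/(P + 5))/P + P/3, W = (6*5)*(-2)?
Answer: -6599/9900 - I*sqrt(193) ≈ -0.66657 - 13.892*I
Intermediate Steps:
W = -60 (W = 30*(-2) = -60)
Z(P) = 6 + P/9 + 1/(3*P*(5 + P)) (Z(P) = 6 + (1/((P + 5)*P) + P/3)/3 = 6 + (1/((5 + P)*P) + P*(1/3))/3 = 6 + (1/(P*(5 + P)) + P/3)/3 = 6 + (P/3 + 1/(P*(5 + P)))/3 = 6 + (P/9 + 1/(3*P*(5 + P))) = 6 + P/9 + 1/(3*P*(5 + P)))
Y = I*sqrt(193) (Y = sqrt(-193) = I*sqrt(193) ≈ 13.892*I)
Z(W) - Y = (1/9)*(3 - 60*(5 - 60)*(54 - 60))/(-60*(5 - 60)) - I*sqrt(193) = (1/9)*(-1/60)*(3 - 60*(-55)*(-6))/(-55) - I*sqrt(193) = (1/9)*(-1/60)*(-1/55)*(3 - 19800) - I*sqrt(193) = (1/9)*(-1/60)*(-1/55)*(-19797) - I*sqrt(193) = -6599/9900 - I*sqrt(193)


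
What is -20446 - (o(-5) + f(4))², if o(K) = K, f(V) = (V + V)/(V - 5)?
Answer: -20615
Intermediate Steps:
f(V) = 2*V/(-5 + V) (f(V) = (2*V)/(-5 + V) = 2*V/(-5 + V))
-20446 - (o(-5) + f(4))² = -20446 - (-5 + 2*4/(-5 + 4))² = -20446 - (-5 + 2*4/(-1))² = -20446 - (-5 + 2*4*(-1))² = -20446 - (-5 - 8)² = -20446 - 1*(-13)² = -20446 - 1*169 = -20446 - 169 = -20615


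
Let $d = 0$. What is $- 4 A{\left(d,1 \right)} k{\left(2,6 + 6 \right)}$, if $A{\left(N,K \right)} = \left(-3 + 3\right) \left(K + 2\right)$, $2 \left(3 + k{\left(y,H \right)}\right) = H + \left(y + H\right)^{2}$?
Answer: $0$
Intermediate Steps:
$k{\left(y,H \right)} = -3 + \frac{H}{2} + \frac{\left(H + y\right)^{2}}{2}$ ($k{\left(y,H \right)} = -3 + \frac{H + \left(y + H\right)^{2}}{2} = -3 + \frac{H + \left(H + y\right)^{2}}{2} = -3 + \left(\frac{H}{2} + \frac{\left(H + y\right)^{2}}{2}\right) = -3 + \frac{H}{2} + \frac{\left(H + y\right)^{2}}{2}$)
$A{\left(N,K \right)} = 0$ ($A{\left(N,K \right)} = 0 \left(2 + K\right) = 0$)
$- 4 A{\left(d,1 \right)} k{\left(2,6 + 6 \right)} = \left(-4\right) 0 \left(-3 + \frac{6 + 6}{2} + \frac{\left(\left(6 + 6\right) + 2\right)^{2}}{2}\right) = 0 \left(-3 + \frac{1}{2} \cdot 12 + \frac{\left(12 + 2\right)^{2}}{2}\right) = 0 \left(-3 + 6 + \frac{14^{2}}{2}\right) = 0 \left(-3 + 6 + \frac{1}{2} \cdot 196\right) = 0 \left(-3 + 6 + 98\right) = 0 \cdot 101 = 0$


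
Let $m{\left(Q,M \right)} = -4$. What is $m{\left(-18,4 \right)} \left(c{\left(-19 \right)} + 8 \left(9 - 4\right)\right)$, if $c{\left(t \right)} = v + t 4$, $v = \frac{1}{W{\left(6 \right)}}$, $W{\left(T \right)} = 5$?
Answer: $\frac{716}{5} \approx 143.2$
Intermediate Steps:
$v = \frac{1}{5} \approx 0.2$
$c{\left(t \right)} = \frac{1}{5} + 4 t$ ($c{\left(t \right)} = \frac{1}{5} + t 4 = \frac{1}{5} + 4 t$)
$m{\left(-18,4 \right)} \left(c{\left(-19 \right)} + 8 \left(9 - 4\right)\right) = - 4 \left(\left(\frac{1}{5} + 4 \left(-19\right)\right) + 8 \left(9 - 4\right)\right) = - 4 \left(\left(\frac{1}{5} - 76\right) + 8 \cdot 5\right) = - 4 \left(- \frac{379}{5} + 40\right) = \left(-4\right) \left(- \frac{179}{5}\right) = \frac{716}{5}$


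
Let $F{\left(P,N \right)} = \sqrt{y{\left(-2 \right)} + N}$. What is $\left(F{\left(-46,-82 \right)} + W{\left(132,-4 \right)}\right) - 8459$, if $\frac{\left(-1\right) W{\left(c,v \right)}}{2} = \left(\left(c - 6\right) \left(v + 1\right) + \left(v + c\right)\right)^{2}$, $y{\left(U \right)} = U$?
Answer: $-133459 + 2 i \sqrt{21} \approx -1.3346 \cdot 10^{5} + 9.1651 i$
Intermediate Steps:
$F{\left(P,N \right)} = \sqrt{-2 + N}$
$W{\left(c,v \right)} = - 2 \left(c + v + \left(1 + v\right) \left(-6 + c\right)\right)^{2}$ ($W{\left(c,v \right)} = - 2 \left(\left(c - 6\right) \left(v + 1\right) + \left(v + c\right)\right)^{2} = - 2 \left(\left(-6 + c\right) \left(1 + v\right) + \left(c + v\right)\right)^{2} = - 2 \left(\left(1 + v\right) \left(-6 + c\right) + \left(c + v\right)\right)^{2} = - 2 \left(c + v + \left(1 + v\right) \left(-6 + c\right)\right)^{2}$)
$\left(F{\left(-46,-82 \right)} + W{\left(132,-4 \right)}\right) - 8459 = \left(\sqrt{-2 - 82} - 2 \left(-6 - -20 + 2 \cdot 132 + 132 \left(-4\right)\right)^{2}\right) - 8459 = \left(\sqrt{-84} - 2 \left(-6 + 20 + 264 - 528\right)^{2}\right) - 8459 = \left(2 i \sqrt{21} - 2 \left(-250\right)^{2}\right) - 8459 = \left(2 i \sqrt{21} - 125000\right) - 8459 = \left(-125000 + 2 i \sqrt{21}\right) - 8459 = -133459 + 2 i \sqrt{21}$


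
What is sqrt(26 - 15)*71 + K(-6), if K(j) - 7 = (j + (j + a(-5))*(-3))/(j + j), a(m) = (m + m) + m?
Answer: 9/4 + 71*sqrt(11) ≈ 237.73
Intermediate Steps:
a(m) = 3*m (a(m) = 2*m + m = 3*m)
K(j) = 7 + (45 - 2*j)/(2*j) (K(j) = 7 + (j + (j + 3*(-5))*(-3))/(j + j) = 7 + (j + (j - 15)*(-3))/((2*j)) = 7 + (j + (-15 + j)*(-3))*(1/(2*j)) = 7 + (j + (45 - 3*j))*(1/(2*j)) = 7 + (45 - 2*j)*(1/(2*j)) = 7 + (45 - 2*j)/(2*j))
sqrt(26 - 15)*71 + K(-6) = sqrt(26 - 15)*71 + (6 + (45/2)/(-6)) = sqrt(11)*71 + (6 + (45/2)*(-1/6)) = 71*sqrt(11) + (6 - 15/4) = 71*sqrt(11) + 9/4 = 9/4 + 71*sqrt(11)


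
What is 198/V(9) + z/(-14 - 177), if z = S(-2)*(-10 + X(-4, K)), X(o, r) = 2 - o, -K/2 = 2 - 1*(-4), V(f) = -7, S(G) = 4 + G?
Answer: -37762/1337 ≈ -28.244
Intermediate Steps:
K = -12 (K = -2*(2 - 1*(-4)) = -2*(2 + 4) = -2*6 = -12)
z = -8 (z = (4 - 2)*(-10 + (2 - 1*(-4))) = 2*(-10 + (2 + 4)) = 2*(-10 + 6) = 2*(-4) = -8)
198/V(9) + z/(-14 - 177) = 198/(-7) - 8/(-14 - 177) = 198*(-⅐) - 8/(-191) = -198/7 - 8*(-1/191) = -198/7 + 8/191 = -37762/1337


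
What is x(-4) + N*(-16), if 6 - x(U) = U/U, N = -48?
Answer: 773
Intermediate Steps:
x(U) = 5 (x(U) = 6 - U/U = 6 - 1*1 = 6 - 1 = 5)
x(-4) + N*(-16) = 5 - 48*(-16) = 5 + 768 = 773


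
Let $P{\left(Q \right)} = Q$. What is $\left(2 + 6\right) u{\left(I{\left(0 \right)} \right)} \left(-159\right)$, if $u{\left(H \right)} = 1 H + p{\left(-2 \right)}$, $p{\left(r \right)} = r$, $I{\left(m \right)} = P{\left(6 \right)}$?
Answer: $-5088$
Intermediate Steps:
$I{\left(m \right)} = 6$
$u{\left(H \right)} = -2 + H$ ($u{\left(H \right)} = 1 H - 2 = H - 2 = -2 + H$)
$\left(2 + 6\right) u{\left(I{\left(0 \right)} \right)} \left(-159\right) = \left(2 + 6\right) \left(-2 + 6\right) \left(-159\right) = 8 \cdot 4 \left(-159\right) = 32 \left(-159\right) = -5088$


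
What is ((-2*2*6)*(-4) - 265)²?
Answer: 28561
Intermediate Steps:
((-2*2*6)*(-4) - 265)² = (-4*6*(-4) - 265)² = (-24*(-4) - 265)² = (96 - 265)² = (-169)² = 28561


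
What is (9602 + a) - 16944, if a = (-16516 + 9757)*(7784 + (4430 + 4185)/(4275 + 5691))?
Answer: -174821049751/3322 ≈ -5.2625e+7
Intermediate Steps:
a = -174796659627/3322 (a = -6759*(7784 + 8615/9966) = -6759*77583959/9966 = -174796659627/3322 ≈ -5.2618e+7)
(9602 + a) - 16944 = (9602 - 174796659627/3322) - 16944 = -174764761783/3322 - 16944 = -174821049751/3322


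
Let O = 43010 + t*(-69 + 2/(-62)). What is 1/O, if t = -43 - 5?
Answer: 31/1436030 ≈ 2.1587e-5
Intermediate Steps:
t = -48
O = 1436030/31 (O = 43010 - 48*(-69 + 2/(-62)) = 43010 - 48*(-69 + 2*(-1/62)) = 43010 - 48*(-69 - 1/31) = 43010 - 48*(-2140/31) = 43010 + 102720/31 = 1436030/31 ≈ 46324.)
1/O = 1/(1436030/31) = 31/1436030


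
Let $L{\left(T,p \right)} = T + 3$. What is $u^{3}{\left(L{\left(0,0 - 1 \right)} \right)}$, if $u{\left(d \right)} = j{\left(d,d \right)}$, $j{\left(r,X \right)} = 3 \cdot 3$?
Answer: $729$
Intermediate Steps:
$L{\left(T,p \right)} = 3 + T$
$j{\left(r,X \right)} = 9$
$u{\left(d \right)} = 9$
$u^{3}{\left(L{\left(0,0 - 1 \right)} \right)} = 9^{3} = 729$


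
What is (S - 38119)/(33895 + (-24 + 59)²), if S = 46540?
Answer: 8421/35120 ≈ 0.23978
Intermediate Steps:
(S - 38119)/(33895 + (-24 + 59)²) = (46540 - 38119)/(33895 + (-24 + 59)²) = 8421/(33895 + 35²) = 8421/(33895 + 1225) = 8421/35120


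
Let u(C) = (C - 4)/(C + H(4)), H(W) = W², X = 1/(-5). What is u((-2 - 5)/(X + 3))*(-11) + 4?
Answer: 251/27 ≈ 9.2963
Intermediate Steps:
X = -⅕ ≈ -0.20000
u(C) = (-4 + C)/(16 + C) (u(C) = (C - 4)/(C + 4²) = (-4 + C)/(C + 16) = (-4 + C)/(16 + C))
u((-2 - 5)/(X + 3))*(-11) + 4 = ((-4 + (-2 - 5)/(-⅕ + 3))/(16 + (-2 - 5)/(-⅕ + 3)))*(-11) + 4 = ((-4 - 7/14/5)/(16 - 7/14/5))*(-11) + 4 = ((-4 - 7*5/14)/(16 - 7*5/14))*(-11) + 4 = ((-4 - 5/2)/(16 - 5/2))*(-11) + 4 = (-13/2/(27/2))*(-11) + 4 = ((2/27)*(-13/2))*(-11) + 4 = -13/27*(-11) + 4 = 143/27 + 4 = 251/27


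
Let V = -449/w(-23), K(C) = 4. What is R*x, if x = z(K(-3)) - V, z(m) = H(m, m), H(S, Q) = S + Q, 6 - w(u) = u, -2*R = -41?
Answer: 27921/58 ≈ 481.40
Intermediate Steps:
R = 41/2 (R = -½*(-41) = 41/2 ≈ 20.500)
w(u) = 6 - u
H(S, Q) = Q + S
z(m) = 2*m (z(m) = m + m = 2*m)
V = -449/29 (V = -449/(6 - 1*(-23)) = -449/(6 + 23) = -449/29 ≈ -15.483)
x = 681/29 (x = 2*4 - 1*(-449/29) = 8 + 449/29 = 681/29 ≈ 23.483)
R*x = (41/2)*(681/29) = 27921/58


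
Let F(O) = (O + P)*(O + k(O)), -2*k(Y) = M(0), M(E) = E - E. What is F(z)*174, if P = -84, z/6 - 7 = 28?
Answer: 4604040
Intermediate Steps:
z = 210 (z = 42 + 6*28 = 42 + 168 = 210)
M(E) = 0
k(Y) = 0 (k(Y) = -½*0 = 0)
F(O) = O*(-84 + O) (F(O) = (O - 84)*(O + 0) = (-84 + O)*O = O*(-84 + O))
F(z)*174 = (210*(-84 + 210))*174 = (210*126)*174 = 26460*174 = 4604040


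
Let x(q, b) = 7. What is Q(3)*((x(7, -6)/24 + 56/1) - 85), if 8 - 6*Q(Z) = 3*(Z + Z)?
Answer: 3445/72 ≈ 47.847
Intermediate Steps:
Q(Z) = 4/3 - Z (Q(Z) = 4/3 - (Z + Z)/2 = 4/3 - 2*Z/2 = 4/3 - Z)
Q(3)*((x(7, -6)/24 + 56/1) - 85) = (4/3 - 1*3)*((7/24 + 56/1) - 85) = (4/3 - 3)*((7*(1/24) + 56*1) - 85) = -5*((7/24 + 56) - 85)/3 = -5*(1351/24 - 85)/3 = -5/3*(-689/24) = 3445/72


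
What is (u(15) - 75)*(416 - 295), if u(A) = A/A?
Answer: -8954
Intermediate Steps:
u(A) = 1
(u(15) - 75)*(416 - 295) = (1 - 75)*(416 - 295) = -74*121 = -8954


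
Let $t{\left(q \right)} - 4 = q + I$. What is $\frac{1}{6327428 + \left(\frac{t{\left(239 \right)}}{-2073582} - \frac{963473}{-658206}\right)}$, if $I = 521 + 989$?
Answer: $\frac{37912336497}{239887634960051804} \approx 1.5804 \cdot 10^{-7}$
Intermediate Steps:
$I = 1510$
$t{\left(q \right)} = 1514 + q$ ($t{\left(q \right)} = 4 + \left(q + 1510\right) = 4 + \left(1510 + q\right) = 1514 + q$)
$\frac{1}{6327428 + \left(\frac{t{\left(239 \right)}}{-2073582} - \frac{963473}{-658206}\right)} = \frac{1}{6327428 + \left(\frac{1514 + 239}{-2073582} - \frac{963473}{-658206}\right)} = \frac{1}{6327428 + \left(1753 \left(- \frac{1}{2073582}\right) - - \frac{963473}{658206}\right)} = \frac{1}{6327428 + \left(- \frac{1753}{2073582} + \frac{963473}{658206}\right)} = \frac{1}{6327428 + \frac{55463512088}{37912336497}} = \frac{1}{\frac{239887634960051804}{37912336497}} = \frac{37912336497}{239887634960051804}$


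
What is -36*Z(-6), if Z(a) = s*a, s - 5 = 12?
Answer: 3672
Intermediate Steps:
s = 17 (s = 5 + 12 = 17)
Z(a) = 17*a
-36*Z(-6) = -612*(-6) = -36*(-102) = 3672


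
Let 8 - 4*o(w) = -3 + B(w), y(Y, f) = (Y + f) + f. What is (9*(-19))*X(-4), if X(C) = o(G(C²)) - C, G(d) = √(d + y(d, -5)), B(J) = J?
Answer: -4617/4 + 171*√22/4 ≈ -953.73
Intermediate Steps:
y(Y, f) = Y + 2*f
G(d) = √(-10 + 2*d) (G(d) = √(d + (d + 2*(-5))) = √(d + (d - 10)) = √(d + (-10 + d)) = √(-10 + 2*d))
o(w) = 11/4 - w/4 (o(w) = 2 - (-3 + w)/4 = 2 + (¾ - w/4) = 11/4 - w/4)
X(C) = 11/4 - C - √(-10 + 2*C²)/4 (X(C) = (11/4 - √(-10 + 2*C²)/4) - C = 11/4 - C - √(-10 + 2*C²)/4)
(9*(-19))*X(-4) = (9*(-19))*(11/4 - 1*(-4) - √(-10 + 2*(-4)²)/4) = -171*(11/4 + 4 - √(-10 + 2*16)/4) = -171*(11/4 + 4 - √(-10 + 32)/4) = -171*(11/4 + 4 - √22/4) = -171*(27/4 - √22/4) = -4617/4 + 171*√22/4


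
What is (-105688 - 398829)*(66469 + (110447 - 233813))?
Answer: 28705503749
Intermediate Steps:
(-105688 - 398829)*(66469 + (110447 - 233813)) = -504517*(66469 - 123366) = -504517*(-56897) = 28705503749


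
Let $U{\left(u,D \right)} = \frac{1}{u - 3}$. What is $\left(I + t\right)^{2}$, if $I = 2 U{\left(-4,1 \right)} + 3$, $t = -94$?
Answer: $\frac{408321}{49} \approx 8333.1$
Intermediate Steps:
$U{\left(u,D \right)} = \frac{1}{-3 + u}$
$I = \frac{19}{7}$ ($I = \frac{2}{-3 - 4} + 3 = \frac{2}{-7} + 3 = 2 \left(- \frac{1}{7}\right) + 3 = - \frac{2}{7} + 3 = \frac{19}{7} \approx 2.7143$)
$\left(I + t\right)^{2} = \left(\frac{19}{7} - 94\right)^{2} = \left(- \frac{639}{7}\right)^{2} = \frac{408321}{49}$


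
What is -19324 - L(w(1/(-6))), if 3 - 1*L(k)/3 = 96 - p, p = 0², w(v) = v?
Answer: -19045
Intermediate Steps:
p = 0
L(k) = -279 (L(k) = 9 - 3*(96 - 1*0) = 9 - 3*(96 + 0) = 9 - 3*96 = 9 - 288 = -279)
-19324 - L(w(1/(-6))) = -19324 - 1*(-279) = -19324 + 279 = -19045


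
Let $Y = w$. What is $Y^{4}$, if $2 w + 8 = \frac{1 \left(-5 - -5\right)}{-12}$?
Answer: $256$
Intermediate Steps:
$w = -4$ ($w = -4 + \frac{1 \left(-5 - -5\right) \frac{1}{-12}}{2} = -4 + \frac{1 \left(-5 + 5\right) \left(- \frac{1}{12}\right)}{2} = -4 + \frac{1 \cdot 0 \left(- \frac{1}{12}\right)}{2} = -4 + \frac{0 \left(- \frac{1}{12}\right)}{2} = -4 + \frac{1}{2} \cdot 0 = -4 + 0 = -4$)
$Y = -4$
$Y^{4} = \left(-4\right)^{4} = 256$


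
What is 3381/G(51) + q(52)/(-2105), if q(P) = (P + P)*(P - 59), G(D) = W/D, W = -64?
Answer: -362920663/134720 ≈ -2693.9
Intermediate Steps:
G(D) = -64/D
q(P) = 2*P*(-59 + P) (q(P) = (2*P)*(-59 + P) = 2*P*(-59 + P))
3381/G(51) + q(52)/(-2105) = 3381/((-64/51)) + (2*52*(-59 + 52))/(-2105) = 3381/((-64*1/51)) + (2*52*(-7))*(-1/2105) = 3381/(-64/51) - 728*(-1/2105) = 3381*(-51/64) + 728/2105 = -172431/64 + 728/2105 = -362920663/134720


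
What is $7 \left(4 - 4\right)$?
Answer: $0$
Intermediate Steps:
$7 \left(4 - 4\right) = 7 \cdot 0 = 0$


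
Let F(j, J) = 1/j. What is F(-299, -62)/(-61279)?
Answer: 1/18322421 ≈ 5.4578e-8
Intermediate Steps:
F(-299, -62)/(-61279) = 1/(-299*(-61279)) = -1/299*(-1/61279) = 1/18322421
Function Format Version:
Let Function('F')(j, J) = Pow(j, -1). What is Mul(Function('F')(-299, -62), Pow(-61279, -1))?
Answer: Rational(1, 18322421) ≈ 5.4578e-8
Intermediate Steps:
Mul(Function('F')(-299, -62), Pow(-61279, -1)) = Mul(Pow(-299, -1), Pow(-61279, -1)) = Mul(Rational(-1, 299), Rational(-1, 61279)) = Rational(1, 18322421)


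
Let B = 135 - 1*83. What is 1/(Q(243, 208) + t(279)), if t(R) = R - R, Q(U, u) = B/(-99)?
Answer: -99/52 ≈ -1.9038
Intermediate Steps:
B = 52 (B = 135 - 83 = 52)
Q(U, u) = -52/99 (Q(U, u) = 52/(-99) = 52*(-1/99) = -52/99)
t(R) = 0
1/(Q(243, 208) + t(279)) = 1/(-52/99 + 0) = 1/(-52/99) = -99/52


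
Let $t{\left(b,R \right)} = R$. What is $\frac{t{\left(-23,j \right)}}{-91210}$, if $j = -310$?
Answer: $\frac{31}{9121} \approx 0.0033987$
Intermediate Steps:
$\frac{t{\left(-23,j \right)}}{-91210} = - \frac{310}{-91210} = \left(-310\right) \left(- \frac{1}{91210}\right) = \frac{31}{9121}$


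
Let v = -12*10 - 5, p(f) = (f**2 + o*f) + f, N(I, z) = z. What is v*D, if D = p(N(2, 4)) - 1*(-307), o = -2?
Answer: -39875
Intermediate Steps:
p(f) = f**2 - f (p(f) = (f**2 - 2*f) + f = f**2 - f)
D = 319 (D = 4*(-1 + 4) - 1*(-307) = 4*3 + 307 = 12 + 307 = 319)
v = -125 (v = -120 - 5 = -125)
v*D = -125*319 = -39875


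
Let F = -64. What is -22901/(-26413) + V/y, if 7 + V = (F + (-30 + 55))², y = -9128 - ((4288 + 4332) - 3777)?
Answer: 279960589/369016023 ≈ 0.75867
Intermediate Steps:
y = -13971 (y = -9128 - (8620 - 3777) = -9128 - 1*4843 = -9128 - 4843 = -13971)
V = 1514 (V = -7 + (-64 + (-30 + 55))² = -7 + (-64 + 25)² = -7 + (-39)² = -7 + 1521 = 1514)
-22901/(-26413) + V/y = -22901/(-26413) + 1514/(-13971) = -22901*(-1/26413) + 1514*(-1/13971) = 22901/26413 - 1514/13971 = 279960589/369016023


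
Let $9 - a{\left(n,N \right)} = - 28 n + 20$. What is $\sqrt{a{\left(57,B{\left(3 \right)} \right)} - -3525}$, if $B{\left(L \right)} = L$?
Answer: $\sqrt{5110} \approx 71.484$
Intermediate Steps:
$a{\left(n,N \right)} = -11 + 28 n$ ($a{\left(n,N \right)} = 9 - \left(- 28 n + 20\right) = 9 - \left(20 - 28 n\right) = 9 + \left(-20 + 28 n\right) = -11 + 28 n$)
$\sqrt{a{\left(57,B{\left(3 \right)} \right)} - -3525} = \sqrt{\left(-11 + 28 \cdot 57\right) - -3525} = \sqrt{\left(-11 + 1596\right) + 3525} = \sqrt{1585 + 3525} = \sqrt{5110}$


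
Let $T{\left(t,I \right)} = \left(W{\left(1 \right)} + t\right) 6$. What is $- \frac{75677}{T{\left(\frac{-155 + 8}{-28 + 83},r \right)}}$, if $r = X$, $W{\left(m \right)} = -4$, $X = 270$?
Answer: $\frac{4162235}{2202} \approx 1890.2$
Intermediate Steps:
$r = 270$
$T{\left(t,I \right)} = -24 + 6 t$ ($T{\left(t,I \right)} = \left(-4 + t\right) 6 = -24 + 6 t$)
$- \frac{75677}{T{\left(\frac{-155 + 8}{-28 + 83},r \right)}} = - \frac{75677}{-24 + 6 \frac{-155 + 8}{-28 + 83}} = - \frac{75677}{-24 + 6 \left(- \frac{147}{55}\right)} = - \frac{75677}{-24 - \frac{882}{55}} = - \frac{75677}{- \frac{2202}{55}} = \left(-75677\right) \left(- \frac{55}{2202}\right) = \frac{4162235}{2202}$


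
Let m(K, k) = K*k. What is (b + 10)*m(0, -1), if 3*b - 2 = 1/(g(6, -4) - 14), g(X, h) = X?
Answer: 0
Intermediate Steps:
b = 5/8 (b = 2/3 + 1/(3*(6 - 14)) = 2/3 + (1/3)/(-8) = 2/3 + (1/3)*(-1/8) = 2/3 - 1/24 = 5/8 ≈ 0.62500)
(b + 10)*m(0, -1) = (5/8 + 10)*(0*(-1)) = (85/8)*0 = 0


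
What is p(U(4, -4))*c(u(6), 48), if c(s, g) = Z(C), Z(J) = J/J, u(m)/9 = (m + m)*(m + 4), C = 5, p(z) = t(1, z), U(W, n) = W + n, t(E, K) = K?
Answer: 0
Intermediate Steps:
p(z) = z
u(m) = 18*m*(4 + m) (u(m) = 9*((m + m)*(m + 4)) = 9*((2*m)*(4 + m)) = 9*(2*m*(4 + m)) = 18*m*(4 + m))
Z(J) = 1
c(s, g) = 1
p(U(4, -4))*c(u(6), 48) = (4 - 4)*1 = 0*1 = 0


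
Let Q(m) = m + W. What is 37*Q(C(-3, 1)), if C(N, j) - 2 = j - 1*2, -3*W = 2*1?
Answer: 37/3 ≈ 12.333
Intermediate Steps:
W = -⅔ (W = -2/3 = -⅓*2 = -⅔ ≈ -0.66667)
C(N, j) = j (C(N, j) = 2 + (j - 1*2) = 2 + (j - 2) = 2 + (-2 + j) = j)
Q(m) = -⅔ + m (Q(m) = m - ⅔ = -⅔ + m)
37*Q(C(-3, 1)) = 37*(-⅔ + 1) = 37*(⅓) = 37/3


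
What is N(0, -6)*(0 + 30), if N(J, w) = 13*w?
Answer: -2340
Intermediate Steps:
N(0, -6)*(0 + 30) = (13*(-6))*(0 + 30) = -78*30 = -2340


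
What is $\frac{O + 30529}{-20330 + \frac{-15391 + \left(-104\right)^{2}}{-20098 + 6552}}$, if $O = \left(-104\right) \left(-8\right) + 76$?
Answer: $- \frac{425845602}{275385605} \approx -1.5464$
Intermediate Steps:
$O = 908$ ($O = 832 + 76 = 908$)
$\frac{O + 30529}{-20330 + \frac{-15391 + \left(-104\right)^{2}}{-20098 + 6552}} = \frac{908 + 30529}{-20330 + \frac{-15391 + \left(-104\right)^{2}}{-20098 + 6552}} = \frac{31437}{-20330 + \frac{-15391 + 10816}{-13546}} = \frac{31437}{-20330 - - \frac{4575}{13546}} = \frac{31437}{-20330 + \frac{4575}{13546}} = \frac{31437}{- \frac{275385605}{13546}} = 31437 \left(- \frac{13546}{275385605}\right) = - \frac{425845602}{275385605}$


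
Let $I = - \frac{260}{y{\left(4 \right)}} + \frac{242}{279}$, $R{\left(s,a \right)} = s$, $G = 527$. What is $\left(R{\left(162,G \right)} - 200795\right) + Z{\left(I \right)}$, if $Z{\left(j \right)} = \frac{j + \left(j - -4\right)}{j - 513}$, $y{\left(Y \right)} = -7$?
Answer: $- \frac{37223672379}{185531} \approx -2.0063 \cdot 10^{5}$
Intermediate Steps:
$I = \frac{74234}{1953}$ ($I = - \frac{260}{-7} + \frac{242}{279} = \left(-260\right) \left(- \frac{1}{7}\right) + 242 \cdot \frac{1}{279} = \frac{260}{7} + \frac{242}{279} = \frac{74234}{1953} \approx 38.01$)
$Z{\left(j \right)} = \frac{4 + 2 j}{-513 + j}$ ($Z{\left(j \right)} = \frac{j + \left(j + 4\right)}{-513 + j} = \frac{j + \left(4 + j\right)}{-513 + j} = \frac{4 + 2 j}{-513 + j}$)
$\left(R{\left(162,G \right)} - 200795\right) + Z{\left(I \right)} = \left(162 - 200795\right) + \frac{2 \left(2 + \frac{74234}{1953}\right)}{-513 + \frac{74234}{1953}} = -200633 + 2 \frac{1}{- \frac{927655}{1953}} \cdot \frac{78140}{1953} = -200633 + 2 \left(- \frac{1953}{927655}\right) \frac{78140}{1953} = -200633 - \frac{31256}{185531} = - \frac{37223672379}{185531}$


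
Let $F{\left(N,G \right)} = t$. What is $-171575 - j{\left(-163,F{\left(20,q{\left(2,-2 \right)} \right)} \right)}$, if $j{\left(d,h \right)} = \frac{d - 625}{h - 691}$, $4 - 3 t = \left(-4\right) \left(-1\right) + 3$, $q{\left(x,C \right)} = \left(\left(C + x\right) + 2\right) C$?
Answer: $- \frac{29682672}{173} \approx -1.7158 \cdot 10^{5}$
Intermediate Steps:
$q{\left(x,C \right)} = C \left(2 + C + x\right)$ ($q{\left(x,C \right)} = \left(2 + C + x\right) C = C \left(2 + C + x\right)$)
$t = -1$ ($t = \frac{4}{3} - \frac{\left(-4\right) \left(-1\right) + 3}{3} = \frac{4}{3} - \frac{4 + 3}{3} = \frac{4}{3} - \frac{7}{3} = -1$)
$F{\left(N,G \right)} = -1$
$j{\left(d,h \right)} = \frac{-625 + d}{-691 + h}$
$-171575 - j{\left(-163,F{\left(20,q{\left(2,-2 \right)} \right)} \right)} = -171575 - \frac{-625 - 163}{-691 - 1} = -171575 - \frac{1}{-692} \left(-788\right) = -171575 - \left(- \frac{1}{692}\right) \left(-788\right) = -171575 - \frac{197}{173} = - \frac{29682672}{173}$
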